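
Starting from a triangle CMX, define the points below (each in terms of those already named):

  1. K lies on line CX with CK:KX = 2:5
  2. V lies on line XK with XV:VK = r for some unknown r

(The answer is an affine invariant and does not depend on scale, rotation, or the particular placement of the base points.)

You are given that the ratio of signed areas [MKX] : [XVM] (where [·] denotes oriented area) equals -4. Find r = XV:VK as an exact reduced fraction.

r = 1/3

Work in coordinates with C = (0, 0), M = (1, 0), X = (0, 1).
1. K lies on line CX with CK:KX = 2:5 ⇒ K = (0, 2/7)
2. With XV:VK = r, write λ = r/(r+1) so V = X + λ·(K−X); V is affine-linear in λ
Every point depending on V is an affine combination of V and λ-independent points, so each such coordinate is linear in λ; the λ² term in each signed area is a multiple of (K−X)×(K−X) = 0, so 2·[MKX] and 2·[XVM] are each linear in λ. Evaluating at λ=0 and λ=1:
  2·[MKX] = -5/7,   2·[XVM] = 5/7·λ
So [MKX]:[XVM] = (-5/7) / (5/7·λ). Setting this equal to -4:
  -5/7 = -4·(5/7·λ)  ⇒  λ = 1/4
Then r = λ/(1−λ) = (1/4)/(3/4) = 1/3. Check: with r = 1/3, V = (0, 23/28) and [MKX]:[XVM] = -4 as required.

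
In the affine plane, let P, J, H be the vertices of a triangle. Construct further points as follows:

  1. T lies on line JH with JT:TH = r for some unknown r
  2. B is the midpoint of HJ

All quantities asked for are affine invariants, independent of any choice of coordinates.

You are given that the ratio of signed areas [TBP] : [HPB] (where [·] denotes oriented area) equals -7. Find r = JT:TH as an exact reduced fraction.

Work in coordinates with P = (0, 0), J = (1, 0), H = (0, 1).
1. With JT:TH = r, write λ = r/(r+1) so T = J + λ·(H−J); T is affine-linear in λ
2. B is the midpoint of HJ ⇒ B = (1/2, 1/2)
Every point depending on T is an affine combination of T and λ-independent points, so each such coordinate is linear in λ; the λ² term in each signed area is a multiple of (H−J)×(H−J) = 0, so 2·[TBP] and 2·[HPB] are each linear in λ. Evaluating at λ=0 and λ=1:
  2·[TBP] = −λ + 1/2,   2·[HPB] = 1/2
So [TBP]:[HPB] = (−λ + 1/2) / (1/2). Setting this equal to -7:
  −λ + 1/2 = -7·(1/2)  ⇒  λ = 4
Then r = λ/(1−λ) = (4)/(-3) = -4/3. Check: with r = -4/3, T = (-3, 4) and [TBP]:[HPB] = -7 as required.

r = -4/3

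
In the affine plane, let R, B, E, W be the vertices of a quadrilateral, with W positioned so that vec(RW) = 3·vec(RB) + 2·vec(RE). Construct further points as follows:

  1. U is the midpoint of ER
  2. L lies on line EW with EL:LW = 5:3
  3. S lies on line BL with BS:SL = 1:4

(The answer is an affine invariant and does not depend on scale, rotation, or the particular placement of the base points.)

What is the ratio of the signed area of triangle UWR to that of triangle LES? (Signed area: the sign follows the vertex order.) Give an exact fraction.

Choose coordinates R = (0, 0), B = (1, 0), E = (0, 1), W = (3, 2).
1. U is the midpoint of ER ⇒ U = (0, 1/2)
2. L lies on line EW with EL:LW = 5:3 ⇒ L = (15/8, 13/8)
3. S lies on line BL with BS:SL = 1:4 ⇒ S = (47/40, 13/40)
2·[UWR] = -3/2, 2·[LES] = 2
[UWR]:[LES] = -3/2:2 = -3/4

[UWR]:[LES] = -3/4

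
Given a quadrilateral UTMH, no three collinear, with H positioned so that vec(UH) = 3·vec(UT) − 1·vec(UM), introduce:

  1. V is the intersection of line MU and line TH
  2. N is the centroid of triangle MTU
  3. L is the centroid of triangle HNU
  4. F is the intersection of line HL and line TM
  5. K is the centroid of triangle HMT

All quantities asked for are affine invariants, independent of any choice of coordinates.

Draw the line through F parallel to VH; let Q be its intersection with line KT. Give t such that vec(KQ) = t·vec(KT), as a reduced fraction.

Choose coordinates U = (0, 0), T = (1, 0), M = (0, 1), H = (3, -1).
1. V is the intersection of line MU and line TH ⇒ V = (0, 1/2)
2. N is the centroid of triangle MTU ⇒ N = (1/3, 1/3)
3. L is the centroid of triangle HNU ⇒ L = (10/9, -2/9)
4. F is the intersection of line HL and line TM ⇒ F = (13/10, -3/10)
5. K is the centroid of triangle HMT ⇒ K = (4/3, 0)
through F parallel to VH: direction (3, -3/2); meets KT at Q = (7/10, 0)
Q = K + t·(T−K) with t = 19/10

t = 19/10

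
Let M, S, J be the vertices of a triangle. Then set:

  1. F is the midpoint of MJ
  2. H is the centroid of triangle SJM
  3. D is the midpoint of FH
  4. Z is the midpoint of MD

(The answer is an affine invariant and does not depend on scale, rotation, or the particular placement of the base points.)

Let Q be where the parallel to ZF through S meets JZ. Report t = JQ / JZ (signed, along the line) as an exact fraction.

Set M = (0, 0), S = (1, 0), J = (0, 1); any affine frame gives the same invariant.
1. F is the midpoint of MJ ⇒ F = (0, 1/2)
2. H is the centroid of triangle SJM ⇒ H = (1/3, 1/3)
3. D is the midpoint of FH ⇒ D = (1/6, 5/12)
4. Z is the midpoint of MD ⇒ Z = (1/12, 5/24)
through S parallel to ZF: direction (-1/12, 7/24); meets JZ at Q = (-5/12, 119/24)
Q = J + t·(Z−J) with t = -5

t = -5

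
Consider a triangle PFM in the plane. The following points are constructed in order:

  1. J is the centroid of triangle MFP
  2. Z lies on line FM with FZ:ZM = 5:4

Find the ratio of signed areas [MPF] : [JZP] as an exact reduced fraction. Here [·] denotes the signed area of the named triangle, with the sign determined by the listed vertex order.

Set P = (0, 0), F = (1, 0), M = (0, 1); any affine frame gives the same invariant.
1. J is the centroid of triangle MFP ⇒ J = (1/3, 1/3)
2. Z lies on line FM with FZ:ZM = 5:4 ⇒ Z = (4/9, 5/9)
2·[MPF] = 1, 2·[JZP] = 1/27
[MPF]:[JZP] = 1:1/27 = 27

[MPF]:[JZP] = 27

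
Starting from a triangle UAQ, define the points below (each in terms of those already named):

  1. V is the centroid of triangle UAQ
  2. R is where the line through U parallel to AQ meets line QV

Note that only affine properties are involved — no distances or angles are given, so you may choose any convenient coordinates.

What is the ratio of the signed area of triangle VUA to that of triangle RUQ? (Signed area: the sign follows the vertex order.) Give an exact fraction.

[VUA]:[RUQ] = -1/3

Work in coordinates with U = (0, 0), A = (1, 0), Q = (0, 1).
1. V is the centroid of triangle UAQ ⇒ V = (1/3, 1/3)
2. R is where the line through U parallel to AQ meets line QV ⇒ R = (1, -1)
2·[VUA] = 1/3, 2·[RUQ] = -1
[VUA]:[RUQ] = 1/3:-1 = -1/3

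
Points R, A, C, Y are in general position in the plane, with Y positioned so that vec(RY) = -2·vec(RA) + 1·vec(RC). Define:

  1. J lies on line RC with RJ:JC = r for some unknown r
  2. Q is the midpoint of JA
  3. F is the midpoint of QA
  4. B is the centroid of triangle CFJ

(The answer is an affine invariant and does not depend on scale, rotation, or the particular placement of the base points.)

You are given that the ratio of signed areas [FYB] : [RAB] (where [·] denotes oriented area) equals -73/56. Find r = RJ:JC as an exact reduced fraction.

Assign R = (0, 0), A = (1, 0), C = (0, 1), Y = (-2, 1) — the answer is frame-independent, so this choice is without loss of generality.
1. With RJ:JC = r, write λ = r/(r+1) so J = R + λ·(C−R); J is affine-linear in λ
2. Q is the midpoint of JA ⇒ Q is an affine combination of earlier points and hence also affine-linear in λ
3. F is the midpoint of QA ⇒ F is an affine combination of earlier points and hence also affine-linear in λ
4. B is the centroid of triangle CFJ ⇒ B is an affine combination of earlier points and hence also affine-linear in λ
Every point depending on J is an affine combination of J and λ-independent points, so each such coordinate is linear in λ; the λ² term in each signed area is a multiple of (C−R)×(C−R) = 0, so 2·[FYB] and 2·[RAB] are each linear in λ. Evaluating at λ=0 and λ=1:
  2·[FYB] = -7/12·λ − 5/12,   2·[RAB] = 5/12·λ + 1/3
So [FYB]:[RAB] = (-7/12·λ − 5/12) / (5/12·λ + 1/3). Setting this equal to -73/56:
  -7/12·λ − 5/12 = -73/56·(5/12·λ + 1/3)  ⇒  λ = 4/9
Then r = λ/(1−λ) = (4/9)/(5/9) = 4/5. Check: with r = 4/5, J = (0, 4/9) and [FYB]:[RAB] = -73/56 as required.

r = 4/5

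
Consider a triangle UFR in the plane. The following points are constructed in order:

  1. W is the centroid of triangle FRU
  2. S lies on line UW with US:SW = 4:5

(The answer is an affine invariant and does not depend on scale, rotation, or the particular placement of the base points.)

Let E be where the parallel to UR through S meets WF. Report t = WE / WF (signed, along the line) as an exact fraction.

Assign U = (0, 0), F = (1, 0), R = (0, 1) — the answer is frame-independent, so this choice is without loss of generality.
1. W is the centroid of triangle FRU ⇒ W = (1/3, 1/3)
2. S lies on line UW with US:SW = 4:5 ⇒ S = (4/27, 4/27)
through S parallel to UR: direction (0, 1); meets WF at E = (4/27, 23/54)
E = W + t·(F−W) with t = -5/18

t = -5/18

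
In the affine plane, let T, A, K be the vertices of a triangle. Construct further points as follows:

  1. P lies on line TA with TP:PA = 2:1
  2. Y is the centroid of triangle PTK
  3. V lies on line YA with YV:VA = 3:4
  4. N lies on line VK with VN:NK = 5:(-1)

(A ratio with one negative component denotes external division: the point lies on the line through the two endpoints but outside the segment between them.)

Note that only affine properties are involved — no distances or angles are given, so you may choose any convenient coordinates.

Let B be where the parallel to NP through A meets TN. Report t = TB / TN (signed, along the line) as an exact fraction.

Assign T = (0, 0), A = (1, 0), K = (0, 1) — the answer is frame-independent, so this choice is without loss of generality.
1. P lies on line TA with TP:PA = 2:1 ⇒ P = (2/3, 0)
2. Y is the centroid of triangle PTK ⇒ Y = (2/9, 1/3)
3. V lies on line YA with YV:VA = 3:4 ⇒ V = (5/9, 4/21)
4. N lies on line VK with VN:NK = 5:(-1) ⇒ N = (-5/36, 101/84)
through A parallel to NP: direction (29/36, -101/84); meets TN at B = (-5/24, 101/56)
B = T + t·(N−T) with t = 3/2

t = 3/2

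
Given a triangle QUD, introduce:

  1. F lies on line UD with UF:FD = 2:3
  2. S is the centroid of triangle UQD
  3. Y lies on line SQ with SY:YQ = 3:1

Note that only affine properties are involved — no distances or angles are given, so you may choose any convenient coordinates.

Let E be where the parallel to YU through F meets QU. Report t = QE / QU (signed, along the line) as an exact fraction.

Work in coordinates with Q = (0, 0), U = (1, 0), D = (0, 1).
1. F lies on line UD with UF:FD = 2:3 ⇒ F = (3/5, 2/5)
2. S is the centroid of triangle UQD ⇒ S = (1/3, 1/3)
3. Y lies on line SQ with SY:YQ = 3:1 ⇒ Y = (1/12, 1/12)
through F parallel to YU: direction (11/12, -1/12); meets QU at E = (5, 0)
E = Q + t·(U−Q) with t = 5

t = 5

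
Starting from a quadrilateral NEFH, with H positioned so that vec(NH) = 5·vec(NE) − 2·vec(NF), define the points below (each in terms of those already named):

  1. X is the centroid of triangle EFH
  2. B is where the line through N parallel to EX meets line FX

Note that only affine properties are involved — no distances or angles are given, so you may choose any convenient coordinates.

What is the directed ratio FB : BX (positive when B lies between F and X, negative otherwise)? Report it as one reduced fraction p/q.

FB:BX = -3

Choose coordinates N = (0, 0), E = (1, 0), F = (0, 1), H = (5, -2).
1. X is the centroid of triangle EFH ⇒ X = (2, -1/3)
2. B is where the line through N parallel to EX meets line FX ⇒ B = (3, -1)
B = F + t·(X−F) with t = 3/2, so FB:BX = t:(1−t) = 3/2:-1/2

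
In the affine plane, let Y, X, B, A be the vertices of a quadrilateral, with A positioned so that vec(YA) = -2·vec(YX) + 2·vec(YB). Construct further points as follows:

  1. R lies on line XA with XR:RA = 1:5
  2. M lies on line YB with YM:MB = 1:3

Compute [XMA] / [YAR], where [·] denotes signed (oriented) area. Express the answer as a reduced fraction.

[XMA]:[YAR] = 3/4

Assign Y = (0, 0), X = (1, 0), B = (0, 1), A = (-2, 2) — the answer is frame-independent, so this choice is without loss of generality.
1. R lies on line XA with XR:RA = 1:5 ⇒ R = (1/2, 1/3)
2. M lies on line YB with YM:MB = 1:3 ⇒ M = (0, 1/4)
2·[XMA] = -5/4, 2·[YAR] = -5/3
[XMA]:[YAR] = -5/4:-5/3 = 3/4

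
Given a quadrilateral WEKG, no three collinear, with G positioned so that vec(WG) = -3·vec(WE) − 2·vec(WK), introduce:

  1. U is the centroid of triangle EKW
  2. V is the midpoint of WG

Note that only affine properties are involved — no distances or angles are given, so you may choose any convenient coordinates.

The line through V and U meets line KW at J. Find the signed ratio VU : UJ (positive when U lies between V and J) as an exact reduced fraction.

VU:UJ = -11/2

Assign W = (0, 0), E = (1, 0), K = (0, 1), G = (-3, -2) — the answer is frame-independent, so this choice is without loss of generality.
1. U is the centroid of triangle EKW ⇒ U = (1/3, 1/3)
2. V is the midpoint of WG ⇒ V = (-3/2, -1)
line VU meets KW at J = (0, 1/11)
U = V + t·(J−V) with t = 11/9, so VU:UJ = 11/9:-2/9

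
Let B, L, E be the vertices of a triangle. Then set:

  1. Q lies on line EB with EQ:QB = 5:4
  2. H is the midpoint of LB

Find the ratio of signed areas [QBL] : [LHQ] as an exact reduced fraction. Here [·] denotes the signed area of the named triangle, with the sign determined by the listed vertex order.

Assign B = (0, 0), L = (1, 0), E = (0, 1) — the answer is frame-independent, so this choice is without loss of generality.
1. Q lies on line EB with EQ:QB = 5:4 ⇒ Q = (0, 4/9)
2. H is the midpoint of LB ⇒ H = (1/2, 0)
2·[QBL] = 4/9, 2·[LHQ] = -2/9
[QBL]:[LHQ] = 4/9:-2/9 = -2

[QBL]:[LHQ] = -2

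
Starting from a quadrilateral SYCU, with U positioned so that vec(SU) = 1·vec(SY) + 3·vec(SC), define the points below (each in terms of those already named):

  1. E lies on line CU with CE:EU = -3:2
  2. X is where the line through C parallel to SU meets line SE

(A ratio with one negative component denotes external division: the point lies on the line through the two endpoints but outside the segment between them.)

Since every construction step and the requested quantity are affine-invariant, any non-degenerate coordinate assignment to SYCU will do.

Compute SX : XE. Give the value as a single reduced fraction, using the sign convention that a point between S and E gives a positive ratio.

Assign S = (0, 0), Y = (1, 0), C = (0, 1), U = (1, 3) — the answer is frame-independent, so this choice is without loss of generality.
1. E lies on line CU with CE:EU = -3:2 ⇒ E = (3, 7)
2. X is where the line through C parallel to SU meets line SE ⇒ X = (-3/2, -7/2)
X = S + t·(E−S) with t = -1/2, so SX:XE = t:(1−t) = -1/2:3/2

SX:XE = -1/3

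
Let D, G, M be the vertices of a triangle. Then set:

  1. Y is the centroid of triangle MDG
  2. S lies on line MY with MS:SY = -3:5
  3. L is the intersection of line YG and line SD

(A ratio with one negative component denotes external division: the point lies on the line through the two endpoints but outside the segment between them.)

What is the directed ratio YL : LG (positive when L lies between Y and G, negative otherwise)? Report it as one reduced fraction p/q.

Work in coordinates with D = (0, 0), G = (1, 0), M = (0, 1).
1. Y is the centroid of triangle MDG ⇒ Y = (1/3, 1/3)
2. S lies on line MY with MS:SY = -3:5 ⇒ S = (-1/2, 2)
3. L is the intersection of line YG and line SD ⇒ L = (-1/7, 4/7)
L = Y + t·(G−Y) with t = -5/7, so YL:LG = t:(1−t) = -5/7:12/7

YL:LG = -5/12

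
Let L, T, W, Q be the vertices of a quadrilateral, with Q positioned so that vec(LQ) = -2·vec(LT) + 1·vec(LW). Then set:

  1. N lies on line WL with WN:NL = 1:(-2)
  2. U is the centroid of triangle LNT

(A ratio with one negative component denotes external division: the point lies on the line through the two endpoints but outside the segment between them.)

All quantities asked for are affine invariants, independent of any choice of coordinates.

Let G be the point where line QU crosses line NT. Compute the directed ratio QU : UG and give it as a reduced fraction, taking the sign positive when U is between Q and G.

Set L = (0, 0), T = (1, 0), W = (0, 1), Q = (-2, 1); any affine frame gives the same invariant.
1. N lies on line WL with WN:NL = 1:(-2) ⇒ N = (0, 2)
2. U is the centroid of triangle LNT ⇒ U = (1/3, 2/3)
line QU meets NT at G = (9/13, 8/13)
U = Q + t·(G−Q) with t = 13/15, so QU:UG = 13/15:2/15

QU:UG = 13/2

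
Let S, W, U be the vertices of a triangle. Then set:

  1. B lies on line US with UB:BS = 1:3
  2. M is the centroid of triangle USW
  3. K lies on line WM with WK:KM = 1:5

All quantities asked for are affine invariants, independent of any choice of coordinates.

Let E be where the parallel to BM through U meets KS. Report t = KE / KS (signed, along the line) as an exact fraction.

t = 1/7

Choose coordinates S = (0, 0), W = (1, 0), U = (0, 1).
1. B lies on line US with UB:BS = 1:3 ⇒ B = (0, 3/4)
2. M is the centroid of triangle USW ⇒ M = (1/3, 1/3)
3. K lies on line WM with WK:KM = 1:5 ⇒ K = (8/9, 1/18)
through U parallel to BM: direction (1/3, -5/12); meets KS at E = (16/21, 1/21)
E = K + t·(S−K) with t = 1/7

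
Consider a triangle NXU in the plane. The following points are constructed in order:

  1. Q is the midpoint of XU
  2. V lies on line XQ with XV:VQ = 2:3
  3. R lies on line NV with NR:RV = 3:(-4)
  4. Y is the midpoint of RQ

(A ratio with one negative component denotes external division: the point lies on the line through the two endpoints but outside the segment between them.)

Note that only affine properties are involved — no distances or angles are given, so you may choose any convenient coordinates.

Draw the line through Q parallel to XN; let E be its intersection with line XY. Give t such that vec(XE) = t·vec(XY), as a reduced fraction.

t = -10

Work in coordinates with N = (0, 0), X = (1, 0), U = (0, 1).
1. Q is the midpoint of XU ⇒ Q = (1/2, 1/2)
2. V lies on line XQ with XV:VQ = 2:3 ⇒ V = (4/5, 1/5)
3. R lies on line NV with NR:RV = 3:(-4) ⇒ R = (-12/5, -3/5)
4. Y is the midpoint of RQ ⇒ Y = (-19/20, -1/20)
through Q parallel to XN: direction (-1, 0); meets XY at E = (41/2, 1/2)
E = X + t·(Y−X) with t = -10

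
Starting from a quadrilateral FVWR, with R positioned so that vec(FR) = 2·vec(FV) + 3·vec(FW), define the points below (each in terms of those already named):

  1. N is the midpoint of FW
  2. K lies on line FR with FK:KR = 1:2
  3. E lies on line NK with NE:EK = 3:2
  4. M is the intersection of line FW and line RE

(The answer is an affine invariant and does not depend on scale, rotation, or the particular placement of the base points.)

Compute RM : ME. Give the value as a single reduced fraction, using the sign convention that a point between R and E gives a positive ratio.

Choose coordinates F = (0, 0), V = (1, 0), W = (0, 1), R = (2, 3).
1. N is the midpoint of FW ⇒ N = (0, 1/2)
2. K lies on line FR with FK:KR = 1:2 ⇒ K = (2/3, 1)
3. E lies on line NK with NE:EK = 3:2 ⇒ E = (2/5, 4/5)
4. M is the intersection of line FW and line RE ⇒ M = (0, 1/4)
M = R + t·(E−R) with t = 5/4, so RM:ME = t:(1−t) = 5/4:-1/4

RM:ME = -5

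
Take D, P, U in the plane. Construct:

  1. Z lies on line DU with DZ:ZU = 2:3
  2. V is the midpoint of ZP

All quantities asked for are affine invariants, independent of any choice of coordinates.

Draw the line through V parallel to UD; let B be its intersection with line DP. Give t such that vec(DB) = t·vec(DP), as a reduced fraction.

t = 1/2

Set D = (0, 0), P = (1, 0), U = (0, 1); any affine frame gives the same invariant.
1. Z lies on line DU with DZ:ZU = 2:3 ⇒ Z = (0, 2/5)
2. V is the midpoint of ZP ⇒ V = (1/2, 1/5)
through V parallel to UD: direction (0, -1); meets DP at B = (1/2, 0)
B = D + t·(P−D) with t = 1/2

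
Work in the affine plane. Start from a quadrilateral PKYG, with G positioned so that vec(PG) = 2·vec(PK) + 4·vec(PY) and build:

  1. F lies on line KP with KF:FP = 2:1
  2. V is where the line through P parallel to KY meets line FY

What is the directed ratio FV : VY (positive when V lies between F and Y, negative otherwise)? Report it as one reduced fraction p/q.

FV:VY = -1/3

Set P = (0, 0), K = (1, 0), Y = (0, 1), G = (2, 4); any affine frame gives the same invariant.
1. F lies on line KP with KF:FP = 2:1 ⇒ F = (1/3, 0)
2. V is where the line through P parallel to KY meets line FY ⇒ V = (1/2, -1/2)
V = F + t·(Y−F) with t = -1/2, so FV:VY = t:(1−t) = -1/2:3/2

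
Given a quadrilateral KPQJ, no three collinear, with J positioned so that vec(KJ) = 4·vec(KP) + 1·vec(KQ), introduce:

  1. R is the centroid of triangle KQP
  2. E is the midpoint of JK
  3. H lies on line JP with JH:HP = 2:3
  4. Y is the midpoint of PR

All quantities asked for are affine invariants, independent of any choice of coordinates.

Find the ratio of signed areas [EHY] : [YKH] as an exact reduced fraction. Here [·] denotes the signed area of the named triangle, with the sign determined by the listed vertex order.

Assign K = (0, 0), P = (1, 0), Q = (0, 1), J = (4, 1) — the answer is frame-independent, so this choice is without loss of generality.
1. R is the centroid of triangle KQP ⇒ R = (1/3, 1/3)
2. E is the midpoint of JK ⇒ E = (2, 1/2)
3. H lies on line JP with JH:HP = 2:3 ⇒ H = (14/5, 3/5)
4. Y is the midpoint of PR ⇒ Y = (2/3, 1/6)
2·[EHY] = -2/15, 2·[YKH] = 1/15
[EHY]:[YKH] = -2/15:1/15 = -2

[EHY]:[YKH] = -2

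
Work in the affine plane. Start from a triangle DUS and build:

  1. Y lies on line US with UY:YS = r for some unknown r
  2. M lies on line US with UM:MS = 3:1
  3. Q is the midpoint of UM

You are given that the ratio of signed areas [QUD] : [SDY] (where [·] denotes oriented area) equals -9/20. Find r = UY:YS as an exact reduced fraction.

r = 1/5

Work in coordinates with D = (0, 0), U = (1, 0), S = (0, 1).
1. With UY:YS = r, write λ = r/(r+1) so Y = U + λ·(S−U); Y is affine-linear in λ
2. M lies on line US with UM:MS = 3:1 ⇒ M = (1/4, 3/4)
3. Q is the midpoint of UM ⇒ Q = (5/8, 3/8)
Every point depending on Y is an affine combination of Y and λ-independent points, so each such coordinate is linear in λ; the λ² term in each signed area is a multiple of (S−U)×(S−U) = 0, so 2·[QUD] and 2·[SDY] are each linear in λ. Evaluating at λ=0 and λ=1:
  2·[QUD] = -3/8,   2·[SDY] = −λ + 1
So [QUD]:[SDY] = (-3/8) / (−λ + 1). Setting this equal to -9/20:
  -3/8 = -9/20·(−λ + 1)  ⇒  λ = 1/6
Then r = λ/(1−λ) = (1/6)/(5/6) = 1/5. Check: with r = 1/5, Y = (5/6, 1/6) and [QUD]:[SDY] = -9/20 as required.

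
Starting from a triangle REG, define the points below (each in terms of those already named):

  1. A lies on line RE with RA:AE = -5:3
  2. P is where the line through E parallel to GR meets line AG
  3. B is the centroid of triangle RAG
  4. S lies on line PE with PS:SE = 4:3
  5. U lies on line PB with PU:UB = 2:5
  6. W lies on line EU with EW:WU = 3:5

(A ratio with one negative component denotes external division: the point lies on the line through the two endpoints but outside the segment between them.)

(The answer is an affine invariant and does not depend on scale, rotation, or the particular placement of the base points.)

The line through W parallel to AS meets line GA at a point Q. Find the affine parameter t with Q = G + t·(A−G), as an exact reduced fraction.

Choose coordinates R = (0, 0), E = (1, 0), G = (0, 1).
1. A lies on line RE with RA:AE = -5:3 ⇒ A = (5/2, 0)
2. P is where the line through E parallel to GR meets line AG ⇒ P = (1, 3/5)
3. B is the centroid of triangle RAG ⇒ B = (5/6, 1/3)
4. S lies on line PE with PS:SE = 4:3 ⇒ S = (1, 9/35)
5. U lies on line PB with PU:UB = 2:5 ⇒ U = (20/21, 11/21)
6. W lies on line EU with EW:WU = 3:5 ⇒ W = (55/56, 11/56)
through W parallel to AS: direction (-3/2, 9/35); meets GA at Q = (1245/448, -25/224)
Q = G + t·(A−G) with t = 249/224

t = 249/224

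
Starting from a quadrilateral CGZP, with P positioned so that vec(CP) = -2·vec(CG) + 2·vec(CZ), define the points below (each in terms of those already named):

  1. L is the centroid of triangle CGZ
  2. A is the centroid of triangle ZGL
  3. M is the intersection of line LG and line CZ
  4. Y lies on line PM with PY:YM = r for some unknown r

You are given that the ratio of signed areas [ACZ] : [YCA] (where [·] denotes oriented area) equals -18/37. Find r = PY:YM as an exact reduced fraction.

Choose coordinates C = (0, 0), G = (1, 0), Z = (0, 1), P = (-2, 2).
1. L is the centroid of triangle CGZ ⇒ L = (1/3, 1/3)
2. A is the centroid of triangle ZGL ⇒ A = (4/9, 4/9)
3. M is the intersection of line LG and line CZ ⇒ M = (0, 1/2)
4. With PY:YM = r, write λ = r/(r+1) so Y = P + λ·(M−P); Y is affine-linear in λ
Every point depending on Y is an affine combination of Y and λ-independent points, so each such coordinate is linear in λ; the λ² term in each signed area is a multiple of (M−P)×(M−P) = 0, so 2·[ACZ] and 2·[YCA] are each linear in λ. Evaluating at λ=0 and λ=1:
  2·[ACZ] = -4/9,   2·[YCA] = -14/9·λ + 16/9
So [ACZ]:[YCA] = (-4/9) / (-14/9·λ + 16/9). Setting this equal to -18/37:
  -4/9 = -18/37·(-14/9·λ + 16/9)  ⇒  λ = 5/9
Then r = λ/(1−λ) = (5/9)/(4/9) = 5/4. Check: with r = 5/4, Y = (-8/9, 7/6) and [ACZ]:[YCA] = -18/37 as required.

r = 5/4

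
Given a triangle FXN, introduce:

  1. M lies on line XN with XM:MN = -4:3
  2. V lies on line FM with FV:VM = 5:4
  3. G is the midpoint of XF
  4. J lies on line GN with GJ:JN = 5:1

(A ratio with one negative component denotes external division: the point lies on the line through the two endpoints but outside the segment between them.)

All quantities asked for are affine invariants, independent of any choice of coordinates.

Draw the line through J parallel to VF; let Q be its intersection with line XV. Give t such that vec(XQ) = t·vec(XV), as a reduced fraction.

Choose coordinates F = (0, 0), X = (1, 0), N = (0, 1).
1. M lies on line XN with XM:MN = -4:3 ⇒ M = (-3, 4)
2. V lies on line FM with FV:VM = 5:4 ⇒ V = (-5/3, 20/9)
3. G is the midpoint of XF ⇒ G = (1/2, 0)
4. J lies on line GN with GJ:JN = 5:1 ⇒ J = (1/12, 5/6)
through J parallel to VF: direction (5/3, -20/9); meets XV at Q = (2/9, 35/54)
Q = X + t·(V−X) with t = 7/24

t = 7/24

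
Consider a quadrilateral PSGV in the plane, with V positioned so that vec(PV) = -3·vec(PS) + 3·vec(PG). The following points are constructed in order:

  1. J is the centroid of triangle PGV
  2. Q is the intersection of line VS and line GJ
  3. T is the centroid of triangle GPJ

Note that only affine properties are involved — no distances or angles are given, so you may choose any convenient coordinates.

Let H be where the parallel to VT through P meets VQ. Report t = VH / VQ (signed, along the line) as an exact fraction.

t = -5/2

Set P = (0, 0), S = (1, 0), G = (0, 1), V = (-3, 3); any affine frame gives the same invariant.
1. J is the centroid of triangle PGV ⇒ J = (-1, 4/3)
2. Q is the intersection of line VS and line GJ ⇒ Q = (-3/5, 6/5)
3. T is the centroid of triangle GPJ ⇒ T = (-1/3, 7/9)
through P parallel to VT: direction (8/3, -20/9); meets VQ at H = (-9, 15/2)
H = V + t·(Q−V) with t = -5/2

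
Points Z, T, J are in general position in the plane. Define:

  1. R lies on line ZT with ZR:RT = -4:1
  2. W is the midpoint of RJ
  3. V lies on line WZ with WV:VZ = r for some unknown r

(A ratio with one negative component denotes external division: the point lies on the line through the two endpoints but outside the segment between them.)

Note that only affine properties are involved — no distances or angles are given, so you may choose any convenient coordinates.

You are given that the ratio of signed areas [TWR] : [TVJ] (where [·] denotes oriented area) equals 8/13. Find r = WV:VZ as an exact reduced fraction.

Set Z = (0, 0), T = (1, 0), J = (0, 1); any affine frame gives the same invariant.
1. R lies on line ZT with ZR:RT = -4:1 ⇒ R = (4/3, 0)
2. W is the midpoint of RJ ⇒ W = (2/3, 1/2)
3. With WV:VZ = r, write λ = r/(r+1) so V = W + λ·(Z−W); V is affine-linear in λ
Every point depending on V is an affine combination of V and λ-independent points, so each such coordinate is linear in λ; the λ² term in each signed area is a multiple of (Z−W)×(Z−W) = 0, so 2·[TWR] and 2·[TVJ] are each linear in λ. Evaluating at λ=0 and λ=1:
  2·[TWR] = -1/6,   2·[TVJ] = -7/6·λ + 1/6
So [TWR]:[TVJ] = (-1/6) / (-7/6·λ + 1/6). Setting this equal to 8/13:
  -1/6 = 8/13·(-7/6·λ + 1/6)  ⇒  λ = 3/8
Then r = λ/(1−λ) = (3/8)/(5/8) = 3/5. Check: with r = 3/5, V = (5/12, 5/16) and [TWR]:[TVJ] = 8/13 as required.

r = 3/5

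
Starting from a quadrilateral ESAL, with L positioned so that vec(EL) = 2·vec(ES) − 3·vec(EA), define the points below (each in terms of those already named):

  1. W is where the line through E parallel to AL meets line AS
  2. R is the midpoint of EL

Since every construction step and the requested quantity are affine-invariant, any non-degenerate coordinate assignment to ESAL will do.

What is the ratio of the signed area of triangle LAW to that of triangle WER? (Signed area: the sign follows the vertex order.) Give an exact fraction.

Set E = (0, 0), S = (1, 0), A = (0, 1), L = (2, -3); any affine frame gives the same invariant.
1. W is where the line through E parallel to AL meets line AS ⇒ W = (-1, 2)
2. R is the midpoint of EL ⇒ R = (1, -3/2)
2·[LAW] = 2, 2·[WER] = 1/2
[LAW]:[WER] = 2:1/2 = 4

[LAW]:[WER] = 4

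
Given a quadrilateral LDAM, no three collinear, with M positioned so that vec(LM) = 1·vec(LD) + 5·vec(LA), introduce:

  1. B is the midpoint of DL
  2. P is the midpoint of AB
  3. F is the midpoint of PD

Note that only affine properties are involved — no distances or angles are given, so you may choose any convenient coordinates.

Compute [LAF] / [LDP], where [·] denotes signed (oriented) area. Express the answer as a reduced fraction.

[LAF]:[LDP] = -5/4

Set L = (0, 0), D = (1, 0), A = (0, 1), M = (1, 5); any affine frame gives the same invariant.
1. B is the midpoint of DL ⇒ B = (1/2, 0)
2. P is the midpoint of AB ⇒ P = (1/4, 1/2)
3. F is the midpoint of PD ⇒ F = (5/8, 1/4)
2·[LAF] = -5/8, 2·[LDP] = 1/2
[LAF]:[LDP] = -5/8:1/2 = -5/4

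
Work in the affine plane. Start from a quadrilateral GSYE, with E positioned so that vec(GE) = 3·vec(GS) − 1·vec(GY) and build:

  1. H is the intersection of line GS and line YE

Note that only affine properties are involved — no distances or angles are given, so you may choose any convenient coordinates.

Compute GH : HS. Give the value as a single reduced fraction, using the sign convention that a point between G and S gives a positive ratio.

Set G = (0, 0), S = (1, 0), Y = (0, 1), E = (3, -1); any affine frame gives the same invariant.
1. H is the intersection of line GS and line YE ⇒ H = (3/2, 0)
H = G + t·(S−G) with t = 3/2, so GH:HS = t:(1−t) = 3/2:-1/2

GH:HS = -3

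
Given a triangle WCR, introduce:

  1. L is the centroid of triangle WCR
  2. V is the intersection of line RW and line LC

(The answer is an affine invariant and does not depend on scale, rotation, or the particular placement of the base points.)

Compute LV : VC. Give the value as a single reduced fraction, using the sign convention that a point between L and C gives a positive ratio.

LV:VC = -1/3

Choose coordinates W = (0, 0), C = (1, 0), R = (0, 1).
1. L is the centroid of triangle WCR ⇒ L = (1/3, 1/3)
2. V is the intersection of line RW and line LC ⇒ V = (0, 1/2)
V = L + t·(C−L) with t = -1/2, so LV:VC = t:(1−t) = -1/2:3/2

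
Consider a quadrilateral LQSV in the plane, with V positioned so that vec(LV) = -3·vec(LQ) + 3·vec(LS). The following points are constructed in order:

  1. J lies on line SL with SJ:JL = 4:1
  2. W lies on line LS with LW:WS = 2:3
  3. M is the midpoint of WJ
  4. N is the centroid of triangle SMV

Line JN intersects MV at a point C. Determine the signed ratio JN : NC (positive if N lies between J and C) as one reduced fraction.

Work in coordinates with L = (0, 0), Q = (1, 0), S = (0, 1), V = (-3, 3).
1. J lies on line SL with SJ:JL = 4:1 ⇒ J = (0, 1/5)
2. W lies on line LS with LW:WS = 2:3 ⇒ W = (0, 2/5)
3. M is the midpoint of WJ ⇒ M = (0, 3/10)
4. N is the centroid of triangle SMV ⇒ N = (-1, 43/30)
line JN meets MV at C = (-3/10, 57/100)
N = J + t·(C−J) with t = 10/3, so JN:NC = 10/3:-7/3

JN:NC = -10/7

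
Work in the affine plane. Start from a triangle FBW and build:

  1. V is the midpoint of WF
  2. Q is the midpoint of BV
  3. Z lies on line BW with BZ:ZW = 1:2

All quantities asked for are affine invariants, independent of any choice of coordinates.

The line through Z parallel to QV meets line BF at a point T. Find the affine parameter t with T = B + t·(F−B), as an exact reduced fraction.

t = -1/3

Set F = (0, 0), B = (1, 0), W = (0, 1); any affine frame gives the same invariant.
1. V is the midpoint of WF ⇒ V = (0, 1/2)
2. Q is the midpoint of BV ⇒ Q = (1/2, 1/4)
3. Z lies on line BW with BZ:ZW = 1:2 ⇒ Z = (2/3, 1/3)
through Z parallel to QV: direction (-1/2, 1/4); meets BF at T = (4/3, 0)
T = B + t·(F−B) with t = -1/3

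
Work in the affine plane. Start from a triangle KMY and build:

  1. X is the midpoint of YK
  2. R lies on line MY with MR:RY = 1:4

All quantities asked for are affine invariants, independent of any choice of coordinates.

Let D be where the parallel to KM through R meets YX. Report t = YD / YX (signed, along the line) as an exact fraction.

t = 8/5

Assign K = (0, 0), M = (1, 0), Y = (0, 1) — the answer is frame-independent, so this choice is without loss of generality.
1. X is the midpoint of YK ⇒ X = (0, 1/2)
2. R lies on line MY with MR:RY = 1:4 ⇒ R = (4/5, 1/5)
through R parallel to KM: direction (1, 0); meets YX at D = (0, 1/5)
D = Y + t·(X−Y) with t = 8/5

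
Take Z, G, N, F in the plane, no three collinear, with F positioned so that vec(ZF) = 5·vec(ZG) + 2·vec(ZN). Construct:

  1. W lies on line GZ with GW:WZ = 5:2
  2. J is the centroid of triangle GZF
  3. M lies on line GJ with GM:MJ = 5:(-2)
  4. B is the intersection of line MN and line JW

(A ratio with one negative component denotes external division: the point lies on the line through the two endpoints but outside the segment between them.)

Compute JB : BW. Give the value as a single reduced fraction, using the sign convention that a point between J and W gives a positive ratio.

JB:BW = -7/17

Assign Z = (0, 0), G = (1, 0), N = (0, 1), F = (5, 2) — the answer is frame-independent, so this choice is without loss of generality.
1. W lies on line GZ with GW:WZ = 5:2 ⇒ W = (2/7, 0)
2. J is the centroid of triangle GZF ⇒ J = (2, 2/3)
3. M lies on line GJ with GM:MJ = 5:(-2) ⇒ M = (8/3, 10/9)
4. B is the intersection of line MN and line JW ⇒ B = (16/5, 17/15)
B = J + t·(W−J) with t = -7/10, so JB:BW = t:(1−t) = -7/10:17/10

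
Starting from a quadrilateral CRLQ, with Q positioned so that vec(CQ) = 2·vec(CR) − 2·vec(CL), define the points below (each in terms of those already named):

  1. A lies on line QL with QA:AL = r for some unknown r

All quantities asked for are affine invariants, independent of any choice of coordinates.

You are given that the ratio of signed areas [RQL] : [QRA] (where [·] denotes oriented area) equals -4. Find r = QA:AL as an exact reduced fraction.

r = 1/3

Assign C = (0, 0), R = (1, 0), L = (0, 1), Q = (2, -2) — the answer is frame-independent, so this choice is without loss of generality.
1. With QA:AL = r, write λ = r/(r+1) so A = Q + λ·(L−Q); A is affine-linear in λ
Every point depending on A is an affine combination of A and λ-independent points, so each such coordinate is linear in λ; the λ² term in each signed area is a multiple of (L−Q)×(L−Q) = 0, so 2·[RQL] and 2·[QRA] are each linear in λ. Evaluating at λ=0 and λ=1:
  2·[RQL] = -1,   2·[QRA] = λ
So [RQL]:[QRA] = (-1) / (λ). Setting this equal to -4:
  -1 = -4·(λ)  ⇒  λ = 1/4
Then r = λ/(1−λ) = (1/4)/(3/4) = 1/3. Check: with r = 1/3, A = (3/2, -5/4) and [RQL]:[QRA] = -4 as required.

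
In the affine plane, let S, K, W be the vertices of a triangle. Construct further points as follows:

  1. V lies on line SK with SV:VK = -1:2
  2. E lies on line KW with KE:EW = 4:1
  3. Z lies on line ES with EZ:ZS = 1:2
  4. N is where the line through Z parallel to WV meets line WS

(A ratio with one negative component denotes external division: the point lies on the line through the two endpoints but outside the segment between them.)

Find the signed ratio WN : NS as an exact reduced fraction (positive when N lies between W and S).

Work in coordinates with S = (0, 0), K = (1, 0), W = (0, 1).
1. V lies on line SK with SV:VK = -1:2 ⇒ V = (-1, 0)
2. E lies on line KW with KE:EW = 4:1 ⇒ E = (1/5, 4/5)
3. Z lies on line ES with EZ:ZS = 1:2 ⇒ Z = (2/15, 8/15)
4. N is where the line through Z parallel to WV meets line WS ⇒ N = (0, 2/5)
N = W + t·(S−W) with t = 3/5, so WN:NS = t:(1−t) = 3/5:2/5

WN:NS = 3/2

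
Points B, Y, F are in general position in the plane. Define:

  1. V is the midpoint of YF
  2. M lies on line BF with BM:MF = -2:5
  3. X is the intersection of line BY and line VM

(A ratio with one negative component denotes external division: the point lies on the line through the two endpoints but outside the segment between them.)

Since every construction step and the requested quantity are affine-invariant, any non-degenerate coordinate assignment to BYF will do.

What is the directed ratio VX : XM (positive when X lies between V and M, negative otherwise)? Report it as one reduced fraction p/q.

VX:XM = 3/4

Work in coordinates with B = (0, 0), Y = (1, 0), F = (0, 1).
1. V is the midpoint of YF ⇒ V = (1/2, 1/2)
2. M lies on line BF with BM:MF = -2:5 ⇒ M = (0, -2/3)
3. X is the intersection of line BY and line VM ⇒ X = (2/7, 0)
X = V + t·(M−V) with t = 3/7, so VX:XM = t:(1−t) = 3/7:4/7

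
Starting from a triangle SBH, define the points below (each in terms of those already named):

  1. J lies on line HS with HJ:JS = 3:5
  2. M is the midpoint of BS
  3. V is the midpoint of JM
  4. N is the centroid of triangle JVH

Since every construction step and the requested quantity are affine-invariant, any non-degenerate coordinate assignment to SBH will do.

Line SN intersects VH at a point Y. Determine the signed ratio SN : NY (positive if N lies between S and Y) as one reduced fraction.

Choose coordinates S = (0, 0), B = (1, 0), H = (0, 1).
1. J lies on line HS with HJ:JS = 3:5 ⇒ J = (0, 5/8)
2. M is the midpoint of BS ⇒ M = (1/2, 0)
3. V is the midpoint of JM ⇒ V = (1/4, 5/16)
4. N is the centroid of triangle JVH ⇒ N = (1/12, 31/48)
line SN meets VH at Y = (2/21, 31/42)
N = S + t·(Y−S) with t = 7/8, so SN:NY = 7/8:1/8

SN:NY = 7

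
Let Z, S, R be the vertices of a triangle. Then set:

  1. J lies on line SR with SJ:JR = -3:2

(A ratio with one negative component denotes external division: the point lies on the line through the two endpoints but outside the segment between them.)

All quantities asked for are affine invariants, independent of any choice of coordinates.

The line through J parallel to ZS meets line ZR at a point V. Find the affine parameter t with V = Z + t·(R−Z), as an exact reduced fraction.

t = 3

Set Z = (0, 0), S = (1, 0), R = (0, 1); any affine frame gives the same invariant.
1. J lies on line SR with SJ:JR = -3:2 ⇒ J = (-2, 3)
through J parallel to ZS: direction (1, 0); meets ZR at V = (0, 3)
V = Z + t·(R−Z) with t = 3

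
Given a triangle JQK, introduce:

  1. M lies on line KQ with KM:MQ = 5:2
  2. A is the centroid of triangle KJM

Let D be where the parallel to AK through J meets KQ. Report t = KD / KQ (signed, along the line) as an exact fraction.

Set J = (0, 0), Q = (1, 0), K = (0, 1); any affine frame gives the same invariant.
1. M lies on line KQ with KM:MQ = 5:2 ⇒ M = (5/7, 2/7)
2. A is the centroid of triangle KJM ⇒ A = (5/21, 3/7)
through J parallel to AK: direction (-5/21, 4/7); meets KQ at D = (-5/7, 12/7)
D = K + t·(Q−K) with t = -5/7

t = -5/7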